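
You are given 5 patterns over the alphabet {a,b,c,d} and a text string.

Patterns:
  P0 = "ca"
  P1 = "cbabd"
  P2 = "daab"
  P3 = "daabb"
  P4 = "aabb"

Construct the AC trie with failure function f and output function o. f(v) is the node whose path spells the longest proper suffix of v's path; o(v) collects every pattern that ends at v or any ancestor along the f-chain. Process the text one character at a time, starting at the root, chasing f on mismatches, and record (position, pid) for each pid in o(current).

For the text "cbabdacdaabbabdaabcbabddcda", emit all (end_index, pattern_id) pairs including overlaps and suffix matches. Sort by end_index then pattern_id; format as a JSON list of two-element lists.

Construct AC machine:
Trie (insert patterns):
  0='ε' goto a→12 c→1 d→7
  1='c' goto a→2 b→3
  2='ca' goto ·  ←P0
  3='cb' goto a→4
  4='cba' goto b→5
  5='cbab' goto d→6
  6='cbabd' goto ·  ←P1
  7='d' goto a→8
  8='da' goto a→9
  9='daa' goto b→10
  10='daab' goto b→11  ←P2
  11='daabb' goto ·  ←P3
  12='a' goto a→13
  13='aa' goto b→14
  14='aab' goto b→15
  15='aabb' goto ·  ←P4

Failure links (BFS by depth):
  fail(1) 'c': from fail(0)=0 chase 'c': 0 ⇒ 0;  out=∅∪out(0)=∅
  fail(7) 'd': from fail(0)=0 chase 'd': 0 ⇒ 0;  out=∅∪out(0)=∅
  fail(12) 'a': from fail(0)=0 chase 'a': 0 ⇒ 0;  out=∅∪out(0)=∅
  fail(2) 'ca': from fail(1)=0 chase 'a': 0 ⇒ 12;  out={0}∪out(12)={0}
  fail(3) 'cb': from fail(1)=0 chase 'b': 0 ⇒ 0;  out=∅∪out(0)=∅
  fail(8) 'da': from fail(7)=0 chase 'a': 0 ⇒ 12;  out=∅∪out(12)=∅
  fail(13) 'aa': from fail(12)=0 chase 'a': 0 ⇒ 12;  out=∅∪out(12)=∅
  fail(4) 'cba': from fail(3)=0 chase 'a': 0 ⇒ 12;  out=∅∪out(12)=∅
  fail(9) 'daa': from fail(8)=12 chase 'a': 12 ⇒ 13;  out=∅∪out(13)=∅
  fail(14) 'aab': from fail(13)=12 chase 'b': 12→0 ⇒ 0;  out=∅∪out(0)=∅
  fail(5) 'cbab': from fail(4)=12 chase 'b': 12→0 ⇒ 0;  out=∅∪out(0)=∅
  fail(10) 'daab': from fail(9)=13 chase 'b': 13 ⇒ 14;  out={2}∪out(14)={2}
  fail(15) 'aabb': from fail(14)=0 chase 'b': 0 ⇒ 0;  out={4}∪out(0)={4}
  fail(6) 'cbabd': from fail(5)=0 chase 'd': 0 ⇒ 7;  out={1}∪out(7)={1}
  fail(11) 'daabb': from fail(10)=14 chase 'b': 14 ⇒ 15;  out={3}∪out(15)={3,4}

Scan:
[0] read 'c'  n0⇒n1
[1] read 'b'  n1⇒n3
[2] read 'a'  n3⇒n4
[3] read 'b'  n4⇒n5
[4] read 'd'  n5⇒n6  emit P1@[0:4]
[5] read 'a'  n6⇒n8 (fail-walked)
[6] read 'c'  n8⇒n1 (fail-walked)
[7] read 'd'  n1⇒n7 (fail-walked)
[8] read 'a'  n7⇒n8
[9] read 'a'  n8⇒n9
[10] read 'b'  n9⇒n10  emit P2@[7:10]
[11] read 'b'  n10⇒n11  emit P3@[7:11],P4@[8:11]
[12] read 'a'  n11⇒n12 (fail-walked)
[13] read 'b'  n12⇒n0 (fail-walked)
[14] read 'd'  n0⇒n7
[15] read 'a'  n7⇒n8
[16] read 'a'  n8⇒n9
[17] read 'b'  n9⇒n10  emit P2@[14:17]
[18] read 'c'  n10⇒n1 (fail-walked)
[19] read 'b'  n1⇒n3
[20] read 'a'  n3⇒n4
[21] read 'b'  n4⇒n5
[22] read 'd'  n5⇒n6  emit P1@[18:22]
[23] read 'd'  n6⇒n7 (fail-walked)
[24] read 'c'  n7⇒n1 (fail-walked)
[25] read 'd'  n1⇒n7 (fail-walked)
[26] read 'a'  n7⇒n8

All matches (sorted): [[4,1],[10,2],[11,3],[11,4],[17,2],[22,1]]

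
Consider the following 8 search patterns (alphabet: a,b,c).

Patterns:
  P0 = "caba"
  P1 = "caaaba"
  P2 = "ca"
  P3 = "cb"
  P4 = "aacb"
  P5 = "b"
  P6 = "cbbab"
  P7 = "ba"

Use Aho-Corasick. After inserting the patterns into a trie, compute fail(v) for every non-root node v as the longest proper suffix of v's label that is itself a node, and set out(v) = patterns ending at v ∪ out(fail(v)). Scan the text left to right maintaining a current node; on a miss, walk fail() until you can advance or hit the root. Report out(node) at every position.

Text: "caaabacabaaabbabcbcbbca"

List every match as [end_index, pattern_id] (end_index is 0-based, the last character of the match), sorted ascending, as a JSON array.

Build automaton:
Trie (insert patterns):
  n0 'ε': a→10 b→14 c→1
  n1 'c': a→2 b→9
  n2 'ca': a→5 b→3  ←P2
  n3 'cab': a→4
  n4 'caba': ·  ←P0
  n5 'caa': a→6
  n6 'caaa': b→7
  n7 'caaab': a→8
  n8 'caaaba': ·  ←P1
  n9 'cb': b→15  ←P3
  n10 'a': a→11
  n11 'aa': c→12
  n12 'aac': b→13
  n13 'aacb': ·  ←P4
  n14 'b': a→18  ←P5
  n15 'cbb': a→16
  n16 'cbba': b→17
  n17 'cbbab': ·  ←P6
  n18 'ba': ·  ←P7

Failure links (BFS by depth):
  n1('c'): parent n0 fail=0; on 'c' 0 → fail=0;  out ∅∪∅=∅
  n10('a'): parent n0 fail=0; on 'a' 0 → fail=0;  out ∅∪∅=∅
  n14('b'): parent n0 fail=0; on 'b' 0 → fail=0;  out {5}∪∅={5}
  n2('ca'): parent n1 fail=0; on 'a' 0 → fail=10;  out {2}∪∅={2}
  n9('cb'): parent n1 fail=0; on 'b' 0 → fail=14;  out {3}∪{5}={3,5}
  n11('aa'): parent n10 fail=0; on 'a' 0 → fail=10;  out ∅∪∅=∅
  n18('ba'): parent n14 fail=0; on 'a' 0 → fail=10;  out {7}∪∅={7}
  n3('cab'): parent n2 fail=10; on 'b' 10→0 → fail=14;  out ∅∪{5}={5}
  n5('caa'): parent n2 fail=10; on 'a' 10 → fail=11;  out ∅∪∅=∅
  n12('aac'): parent n11 fail=10; on 'c' 10→0 → fail=1;  out ∅∪∅=∅
  n15('cbb'): parent n9 fail=14; on 'b' 14→0 → fail=14;  out ∅∪{5}={5}
  n4('caba'): parent n3 fail=14; on 'a' 14 → fail=18;  out {0}∪{7}={0,7}
  n6('caaa'): parent n5 fail=11; on 'a' 11→10 → fail=11;  out ∅∪∅=∅
  n13('aacb'): parent n12 fail=1; on 'b' 1 → fail=9;  out {4}∪{3,5}={3,4,5}
  n16('cbba'): parent n15 fail=14; on 'a' 14 → fail=18;  out ∅∪{7}={7}
  n7('caaab'): parent n6 fail=11; on 'b' 11→10→0 → fail=14;  out ∅∪{5}={5}
  n17('cbbab'): parent n16 fail=18; on 'b' 18→10→0 → fail=14;  out {6}∪{5}={5,6}
  n8('caaaba'): parent n7 fail=14; on 'a' 14 → fail=18;  out {1}∪{7}={1,7}

Scan:
[0] read 'c'  n0⇒n1
[1] read 'a'  n1⇒n2  emit P2@[0:1]
[2] read 'a'  n2⇒n5
[3] read 'a'  n5⇒n6
[4] read 'b'  n6⇒n7  emit P5@[4:4]
[5] read 'a'  n7⇒n8  emit P1@[0:5],P7@[4:5]
[6] read 'c'  n8⇒n1 (fail-walked)
[7] read 'a'  n1⇒n2  emit P2@[6:7]
[8] read 'b'  n2⇒n3  emit P5@[8:8]
[9] read 'a'  n3⇒n4  emit P0@[6:9],P7@[8:9]
[10] read 'a'  n4⇒n11 (fail-walked)
[11] read 'a'  n11⇒n11 (fail-walked)
[12] read 'b'  n11⇒n14 (fail-walked)  emit P5@[12:12]
[13] read 'b'  n14⇒n14 (fail-walked)  emit P5@[13:13]
[14] read 'a'  n14⇒n18  emit P7@[13:14]
[15] read 'b'  n18⇒n14 (fail-walked)  emit P5@[15:15]
[16] read 'c'  n14⇒n1 (fail-walked)
[17] read 'b'  n1⇒n9  emit P3@[16:17],P5@[17:17]
[18] read 'c'  n9⇒n1 (fail-walked)
[19] read 'b'  n1⇒n9  emit P3@[18:19],P5@[19:19]
[20] read 'b'  n9⇒n15  emit P5@[20:20]
[21] read 'c'  n15⇒n1 (fail-walked)
[22] read 'a'  n1⇒n2  emit P2@[21:22]

Matches: [[1,2],[4,5],[5,1],[5,7],[7,2],[8,5],[9,0],[9,7],[12,5],[13,5],[14,7],[15,5],[17,3],[17,5],[19,3],[19,5],[20,5],[22,2]]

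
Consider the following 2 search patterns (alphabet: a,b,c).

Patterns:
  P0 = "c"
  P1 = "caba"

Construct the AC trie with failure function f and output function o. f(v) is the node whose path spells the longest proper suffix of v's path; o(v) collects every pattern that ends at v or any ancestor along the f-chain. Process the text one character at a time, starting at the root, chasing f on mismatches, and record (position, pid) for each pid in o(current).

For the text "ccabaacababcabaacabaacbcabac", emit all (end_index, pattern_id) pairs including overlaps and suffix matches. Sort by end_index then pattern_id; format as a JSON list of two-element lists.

Build automaton:
Trie (insert patterns):
  0='ε' goto c→1
  1='c' goto a→2  [P0 ends]
  2='ca' goto b→3
  3='cab' goto a→4
  4='caba' goto ·  [P1 ends]

Failure links (BFS by depth):
  n1('c'): parent n0 fail=0; on 'c' 0 → fail=0;  out {0}∪∅={0}
  n2('ca'): parent n1 fail=0; on 'a' 0 → fail=0;  out ∅∪∅=∅
  n3('cab'): parent n2 fail=0; on 'b' 0 → fail=0;  out ∅∪∅=∅
  n4('caba'): parent n3 fail=0; on 'a' 0 → fail=0;  out {1}∪∅={1}

Text stream:
i=0 'c': node 0→1  ** P0@[0:0]
i=1 'c': node 1→1 (fail-walked)  ** P0@[1:1]
i=2 'a': node 1→2
i=3 'b': node 2→3
i=4 'a': node 3→4  ** P1@[1:4]
i=5 'a': node 4→0 (fail-walked)
i=6 'c': node 0→1  ** P0@[6:6]
i=7 'a': node 1→2
i=8 'b': node 2→3
i=9 'a': node 3→4  ** P1@[6:9]
i=10 'b': node 4→0 (fail-walked)
i=11 'c': node 0→1  ** P0@[11:11]
i=12 'a': node 1→2
i=13 'b': node 2→3
i=14 'a': node 3→4  ** P1@[11:14]
i=15 'a': node 4→0 (fail-walked)
i=16 'c': node 0→1  ** P0@[16:16]
i=17 'a': node 1→2
i=18 'b': node 2→3
i=19 'a': node 3→4  ** P1@[16:19]
i=20 'a': node 4→0 (fail-walked)
i=21 'c': node 0→1  ** P0@[21:21]
i=22 'b': node 1→0 (fail-walked)
i=23 'c': node 0→1  ** P0@[23:23]
i=24 'a': node 1→2
i=25 'b': node 2→3
i=26 'a': node 3→4  ** P1@[23:26]
i=27 'c': node 4→1 (fail-walked)  ** P0@[27:27]

All matches (sorted): [[0,0],[1,0],[4,1],[6,0],[9,1],[11,0],[14,1],[16,0],[19,1],[21,0],[23,0],[26,1],[27,0]]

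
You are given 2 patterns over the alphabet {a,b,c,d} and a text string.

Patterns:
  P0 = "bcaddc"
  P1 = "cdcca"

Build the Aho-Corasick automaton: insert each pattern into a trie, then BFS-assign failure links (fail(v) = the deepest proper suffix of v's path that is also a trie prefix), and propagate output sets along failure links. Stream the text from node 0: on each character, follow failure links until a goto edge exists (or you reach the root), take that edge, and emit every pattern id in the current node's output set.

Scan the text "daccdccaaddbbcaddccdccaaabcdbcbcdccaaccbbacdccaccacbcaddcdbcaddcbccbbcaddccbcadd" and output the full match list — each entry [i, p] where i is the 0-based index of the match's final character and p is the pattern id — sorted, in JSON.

Construct AC machine:
Trie nodes:
  n0 'ε': b→1 c→7
  n1 'b': c→2
  n2 'bc': a→3
  n3 'bca': d→4
  n4 'bcad': d→5
  n5 'bcadd': c→6
  n6 'bcaddc': ·  [P0 ends]
  n7 'c': d→8
  n8 'cd': c→9
  n9 'cdc': c→10
  n10 'cdcc': a→11
  n11 'cdcca': ·  [P1 ends]

Failure links (BFS by depth):
  n1('b'): parent n0 fail=0; on 'b' 0 → fail=0;  out ∅∪∅=∅
  n7('c'): parent n0 fail=0; on 'c' 0 → fail=0;  out ∅∪∅=∅
  n2('bc'): parent n1 fail=0; on 'c' 0 → fail=7;  out ∅∪∅=∅
  n8('cd'): parent n7 fail=0; on 'd' 0 → fail=0;  out ∅∪∅=∅
  n3('bca'): parent n2 fail=7; on 'a' 7→0 → fail=0;  out ∅∪∅=∅
  n9('cdc'): parent n8 fail=0; on 'c' 0 → fail=7;  out ∅∪∅=∅
  n4('bcad'): parent n3 fail=0; on 'd' 0 → fail=0;  out ∅∪∅=∅
  n10('cdcc'): parent n9 fail=7; on 'c' 7→0 → fail=7;  out ∅∪∅=∅
  n5('bcadd'): parent n4 fail=0; on 'd' 0 → fail=0;  out ∅∪∅=∅
  n11('cdcca'): parent n10 fail=7; on 'a' 7→0 → fail=0;  out {1}∪∅={1}
  n6('bcaddc'): parent n5 fail=0; on 'c' 0 → fail=7;  out {0}∪∅={0}

Scan:
pos 0 'd': at 0
pos 1 'a': at 0
pos 2 'c': at 7
pos 3 'c': at 7 ·f
pos 4 'd': at 8
pos 5 'c': at 9
pos 6 'c': at 10
pos 7 'a': at 11  → match P1@[3:7]
pos 8 'a': at 0 ·f
pos 9 'd': at 0
pos 10 'd': at 0
pos 11 'b': at 1
pos 12 'b': at 1 ·f
pos 13 'c': at 2
pos 14 'a': at 3
pos 15 'd': at 4
pos 16 'd': at 5
pos 17 'c': at 6  → match P0@[12:17]
pos 18 'c': at 7 ·f
pos 19 'd': at 8
pos 20 'c': at 9
pos 21 'c': at 10
pos 22 'a': at 11  → match P1@[18:22]
pos 23 'a': at 0 ·f
pos 24 'a': at 0
pos 25 'b': at 1
pos 26 'c': at 2
pos 27 'd': at 8 ·f
pos 28 'b': at 1 ·f
pos 29 'c': at 2
pos 30 'b': at 1 ·f
pos 31 'c': at 2
pos 32 'd': at 8 ·f
pos 33 'c': at 9
pos 34 'c': at 10
pos 35 'a': at 11  → match P1@[31:35]
pos 36 'a': at 0 ·f
pos 37 'c': at 7
pos 38 'c': at 7 ·f
pos 39 'b': at 1 ·f
pos 40 'b': at 1 ·f
pos 41 'a': at 0 ·f
pos 42 'c': at 7
pos 43 'd': at 8
pos 44 'c': at 9
pos 45 'c': at 10
pos 46 'a': at 11  → match P1@[42:46]
pos 47 'c': at 7 ·f
pos 48 'c': at 7 ·f
pos 49 'a': at 0 ·f
pos 50 'c': at 7
pos 51 'b': at 1 ·f
pos 52 'c': at 2
pos 53 'a': at 3
pos 54 'd': at 4
pos 55 'd': at 5
pos 56 'c': at 6  → match P0@[51:56]
pos 57 'd': at 8 ·f
pos 58 'b': at 1 ·f
pos 59 'c': at 2
pos 60 'a': at 3
pos 61 'd': at 4
pos 62 'd': at 5
pos 63 'c': at 6  → match P0@[58:63]
pos 64 'b': at 1 ·f
pos 65 'c': at 2
pos 66 'c': at 7 ·f
pos 67 'b': at 1 ·f
pos 68 'b': at 1 ·f
pos 69 'c': at 2
pos 70 'a': at 3
pos 71 'd': at 4
pos 72 'd': at 5
pos 73 'c': at 6  → match P0@[68:73]
pos 74 'c': at 7 ·f
pos 75 'b': at 1 ·f
pos 76 'c': at 2
pos 77 'a': at 3
pos 78 'd': at 4
pos 79 'd': at 5

Result: [[7,1],[17,0],[22,1],[35,1],[46,1],[56,0],[63,0],[73,0]]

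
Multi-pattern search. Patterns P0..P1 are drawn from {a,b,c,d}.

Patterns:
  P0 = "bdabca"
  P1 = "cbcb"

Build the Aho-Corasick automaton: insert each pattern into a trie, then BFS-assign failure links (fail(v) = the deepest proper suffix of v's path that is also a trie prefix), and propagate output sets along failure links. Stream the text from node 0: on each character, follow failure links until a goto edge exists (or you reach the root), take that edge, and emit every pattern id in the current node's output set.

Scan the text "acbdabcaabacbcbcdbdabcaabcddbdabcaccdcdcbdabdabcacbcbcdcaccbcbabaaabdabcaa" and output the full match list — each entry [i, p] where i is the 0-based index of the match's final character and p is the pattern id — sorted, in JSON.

Construct AC machine:
Trie (insert patterns):
  n0 'ε': b→1 c→7
  n1 'b': d→2
  n2 'bd': a→3
  n3 'bda': b→4
  n4 'bdab': c→5
  n5 'bdabc': a→6
  n6 'bdabca': ·  ←P0
  n7 'c': b→8
  n8 'cb': c→9
  n9 'cbc': b→10
  n10 'cbcb': ·  ←P1

BFS fail/out derivation:
  fail(1) 'b': from fail(0)=0 chase 'b': 0 ⇒ 0;  out=∅∪out(0)=∅
  fail(7) 'c': from fail(0)=0 chase 'c': 0 ⇒ 0;  out=∅∪out(0)=∅
  fail(2) 'bd': from fail(1)=0 chase 'd': 0 ⇒ 0;  out=∅∪out(0)=∅
  fail(8) 'cb': from fail(7)=0 chase 'b': 0 ⇒ 1;  out=∅∪out(1)=∅
  fail(3) 'bda': from fail(2)=0 chase 'a': 0 ⇒ 0;  out=∅∪out(0)=∅
  fail(9) 'cbc': from fail(8)=1 chase 'c': 1→0 ⇒ 7;  out=∅∪out(7)=∅
  fail(4) 'bdab': from fail(3)=0 chase 'b': 0 ⇒ 1;  out=∅∪out(1)=∅
  fail(10) 'cbcb': from fail(9)=7 chase 'b': 7 ⇒ 8;  out={1}∪out(8)={1}
  fail(5) 'bdabc': from fail(4)=1 chase 'c': 1→0 ⇒ 7;  out=∅∪out(7)=∅
  fail(6) 'bdabca': from fail(5)=7 chase 'a': 7→0 ⇒ 0;  out={0}∪out(0)={0}

Text stream:
pos 0 'a': at 0
pos 1 'c': at 7
pos 2 'b': at 8
pos 3 'd': at 2 (fail-walked)
pos 4 'a': at 3
pos 5 'b': at 4
pos 6 'c': at 5
pos 7 'a': at 6  emit P0@[2:7]
pos 8 'a': at 0 (fail-walked)
pos 9 'b': at 1
pos 10 'a': at 0 (fail-walked)
pos 11 'c': at 7
pos 12 'b': at 8
pos 13 'c': at 9
pos 14 'b': at 10  emit P1@[11:14]
pos 15 'c': at 9 (fail-walked)
pos 16 'd': at 0 (fail-walked)
pos 17 'b': at 1
pos 18 'd': at 2
pos 19 'a': at 3
pos 20 'b': at 4
pos 21 'c': at 5
pos 22 'a': at 6  emit P0@[17:22]
pos 23 'a': at 0 (fail-walked)
pos 24 'b': at 1
pos 25 'c': at 7 (fail-walked)
pos 26 'd': at 0 (fail-walked)
pos 27 'd': at 0
pos 28 'b': at 1
pos 29 'd': at 2
pos 30 'a': at 3
pos 31 'b': at 4
pos 32 'c': at 5
pos 33 'a': at 6  emit P0@[28:33]
pos 34 'c': at 7 (fail-walked)
pos 35 'c': at 7 (fail-walked)
pos 36 'd': at 0 (fail-walked)
pos 37 'c': at 7
pos 38 'd': at 0 (fail-walked)
pos 39 'c': at 7
pos 40 'b': at 8
pos 41 'd': at 2 (fail-walked)
pos 42 'a': at 3
pos 43 'b': at 4
pos 44 'd': at 2 (fail-walked)
pos 45 'a': at 3
pos 46 'b': at 4
pos 47 'c': at 5
pos 48 'a': at 6  emit P0@[43:48]
pos 49 'c': at 7 (fail-walked)
pos 50 'b': at 8
pos 51 'c': at 9
pos 52 'b': at 10  emit P1@[49:52]
pos 53 'c': at 9 (fail-walked)
pos 54 'd': at 0 (fail-walked)
pos 55 'c': at 7
pos 56 'a': at 0 (fail-walked)
pos 57 'c': at 7
pos 58 'c': at 7 (fail-walked)
pos 59 'b': at 8
pos 60 'c': at 9
pos 61 'b': at 10  emit P1@[58:61]
pos 62 'a': at 0 (fail-walked)
pos 63 'b': at 1
pos 64 'a': at 0 (fail-walked)
pos 65 'a': at 0
pos 66 'a': at 0
pos 67 'b': at 1
pos 68 'd': at 2
pos 69 'a': at 3
pos 70 'b': at 4
pos 71 'c': at 5
pos 72 'a': at 6  emit P0@[67:72]
pos 73 'a': at 0 (fail-walked)

Result: [[7,0],[14,1],[22,0],[33,0],[48,0],[52,1],[61,1],[72,0]]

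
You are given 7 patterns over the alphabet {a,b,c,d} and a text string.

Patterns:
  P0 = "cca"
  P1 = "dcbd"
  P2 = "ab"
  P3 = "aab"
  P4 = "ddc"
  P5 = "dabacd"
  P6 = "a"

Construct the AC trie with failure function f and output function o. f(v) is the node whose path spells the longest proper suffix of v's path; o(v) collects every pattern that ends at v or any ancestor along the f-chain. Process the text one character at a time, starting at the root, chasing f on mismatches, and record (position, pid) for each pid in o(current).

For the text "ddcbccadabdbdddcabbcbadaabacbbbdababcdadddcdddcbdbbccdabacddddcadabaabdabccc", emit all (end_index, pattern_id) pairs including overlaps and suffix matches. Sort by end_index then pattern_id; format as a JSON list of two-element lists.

Build:
Trie (insert patterns):
  n0 'ε': a→8 c→1 d→4
  n1 'c': c→2
  n2 'cc': a→3
  n3 'cca': ·  [P0 ends]
  n4 'd': a→14 c→5 d→12
  n5 'dc': b→6
  n6 'dcb': d→7
  n7 'dcbd': ·  [P1 ends]
  n8 'a': a→10 b→9  [P6 ends]
  n9 'ab': ·  [P2 ends]
  n10 'aa': b→11
  n11 'aab': ·  [P3 ends]
  n12 'dd': c→13
  n13 'ddc': ·  [P4 ends]
  n14 'da': b→15
  n15 'dab': a→16
  n16 'daba': c→17
  n17 'dabac': d→18
  n18 'dabacd': ·  [P5 ends]

BFS fail/out derivation:
  n1('c'): parent n0 fail=0; on 'c' 0 → fail=0;  out ∅∪∅=∅
  n4('d'): parent n0 fail=0; on 'd' 0 → fail=0;  out ∅∪∅=∅
  n8('a'): parent n0 fail=0; on 'a' 0 → fail=0;  out {6}∪∅={6}
  n2('cc'): parent n1 fail=0; on 'c' 0 → fail=1;  out ∅∪∅=∅
  n5('dc'): parent n4 fail=0; on 'c' 0 → fail=1;  out ∅∪∅=∅
  n9('ab'): parent n8 fail=0; on 'b' 0 → fail=0;  out {2}∪∅={2}
  n10('aa'): parent n8 fail=0; on 'a' 0 → fail=8;  out ∅∪{6}={6}
  n12('dd'): parent n4 fail=0; on 'd' 0 → fail=4;  out ∅∪∅=∅
  n14('da'): parent n4 fail=0; on 'a' 0 → fail=8;  out ∅∪{6}={6}
  n3('cca'): parent n2 fail=1; on 'a' 1→0 → fail=8;  out {0}∪{6}={0,6}
  n6('dcb'): parent n5 fail=1; on 'b' 1→0 → fail=0;  out ∅∪∅=∅
  n11('aab'): parent n10 fail=8; on 'b' 8 → fail=9;  out {3}∪{2}={2,3}
  n13('ddc'): parent n12 fail=4; on 'c' 4 → fail=5;  out {4}∪∅={4}
  n15('dab'): parent n14 fail=8; on 'b' 8 → fail=9;  out ∅∪{2}={2}
  n7('dcbd'): parent n6 fail=0; on 'd' 0 → fail=4;  out {1}∪∅={1}
  n16('daba'): parent n15 fail=9; on 'a' 9→0 → fail=8;  out ∅∪{6}={6}
  n17('dabac'): parent n16 fail=8; on 'c' 8→0 → fail=1;  out ∅∪∅=∅
  n18('dabacd'): parent n17 fail=1; on 'd' 1→0 → fail=4;  out {5}∪∅={5}

Run:
[0] read 'd'  n0⇒n4
[1] read 'd'  n4⇒n12
[2] read 'c'  n12⇒n13  ** P4@[0:2]
[3] read 'b'  n13⇒n6 (fail-walked)
[4] read 'c'  n6⇒n1 (fail-walked)
[5] read 'c'  n1⇒n2
[6] read 'a'  n2⇒n3  ** P0@[4:6],P6@[6:6]
[7] read 'd'  n3⇒n4 (fail-walked)
[8] read 'a'  n4⇒n14  ** P6@[8:8]
[9] read 'b'  n14⇒n15  ** P2@[8:9]
[10] read 'd'  n15⇒n4 (fail-walked)
[11] read 'b'  n4⇒n0 (fail-walked)
[12] read 'd'  n0⇒n4
[13] read 'd'  n4⇒n12
[14] read 'd'  n12⇒n12 (fail-walked)
[15] read 'c'  n12⇒n13  ** P4@[13:15]
[16] read 'a'  n13⇒n8 (fail-walked)  ** P6@[16:16]
[17] read 'b'  n8⇒n9  ** P2@[16:17]
[18] read 'b'  n9⇒n0 (fail-walked)
[19] read 'c'  n0⇒n1
[20] read 'b'  n1⇒n0 (fail-walked)
[21] read 'a'  n0⇒n8  ** P6@[21:21]
[22] read 'd'  n8⇒n4 (fail-walked)
[23] read 'a'  n4⇒n14  ** P6@[23:23]
[24] read 'a'  n14⇒n10 (fail-walked)  ** P6@[24:24]
[25] read 'b'  n10⇒n11  ** P2@[24:25],P3@[23:25]
[26] read 'a'  n11⇒n8 (fail-walked)  ** P6@[26:26]
[27] read 'c'  n8⇒n1 (fail-walked)
[28] read 'b'  n1⇒n0 (fail-walked)
[29] read 'b'  n0⇒n0
[30] read 'b'  n0⇒n0
[31] read 'd'  n0⇒n4
[32] read 'a'  n4⇒n14  ** P6@[32:32]
[33] read 'b'  n14⇒n15  ** P2@[32:33]
[34] read 'a'  n15⇒n16  ** P6@[34:34]
[35] read 'b'  n16⇒n9 (fail-walked)  ** P2@[34:35]
[36] read 'c'  n9⇒n1 (fail-walked)
[37] read 'd'  n1⇒n4 (fail-walked)
[38] read 'a'  n4⇒n14  ** P6@[38:38]
[39] read 'd'  n14⇒n4 (fail-walked)
[40] read 'd'  n4⇒n12
[41] read 'd'  n12⇒n12 (fail-walked)
[42] read 'c'  n12⇒n13  ** P4@[40:42]
[43] read 'd'  n13⇒n4 (fail-walked)
[44] read 'd'  n4⇒n12
[45] read 'd'  n12⇒n12 (fail-walked)
[46] read 'c'  n12⇒n13  ** P4@[44:46]
[47] read 'b'  n13⇒n6 (fail-walked)
[48] read 'd'  n6⇒n7  ** P1@[45:48]
[49] read 'b'  n7⇒n0 (fail-walked)
[50] read 'b'  n0⇒n0
[51] read 'c'  n0⇒n1
[52] read 'c'  n1⇒n2
[53] read 'd'  n2⇒n4 (fail-walked)
[54] read 'a'  n4⇒n14  ** P6@[54:54]
[55] read 'b'  n14⇒n15  ** P2@[54:55]
[56] read 'a'  n15⇒n16  ** P6@[56:56]
[57] read 'c'  n16⇒n17
[58] read 'd'  n17⇒n18  ** P5@[53:58]
[59] read 'd'  n18⇒n12 (fail-walked)
[60] read 'd'  n12⇒n12 (fail-walked)
[61] read 'd'  n12⇒n12 (fail-walked)
[62] read 'c'  n12⇒n13  ** P4@[60:62]
[63] read 'a'  n13⇒n8 (fail-walked)  ** P6@[63:63]
[64] read 'd'  n8⇒n4 (fail-walked)
[65] read 'a'  n4⇒n14  ** P6@[65:65]
[66] read 'b'  n14⇒n15  ** P2@[65:66]
[67] read 'a'  n15⇒n16  ** P6@[67:67]
[68] read 'a'  n16⇒n10 (fail-walked)  ** P6@[68:68]
[69] read 'b'  n10⇒n11  ** P2@[68:69],P3@[67:69]
[70] read 'd'  n11⇒n4 (fail-walked)
[71] read 'a'  n4⇒n14  ** P6@[71:71]
[72] read 'b'  n14⇒n15  ** P2@[71:72]
[73] read 'c'  n15⇒n1 (fail-walked)
[74] read 'c'  n1⇒n2
[75] read 'c'  n2⇒n2 (fail-walked)

Result: [[2,4],[6,0],[6,6],[8,6],[9,2],[15,4],[16,6],[17,2],[21,6],[23,6],[24,6],[25,2],[25,3],[26,6],[32,6],[33,2],[34,6],[35,2],[38,6],[42,4],[46,4],[48,1],[54,6],[55,2],[56,6],[58,5],[62,4],[63,6],[65,6],[66,2],[67,6],[68,6],[69,2],[69,3],[71,6],[72,2]]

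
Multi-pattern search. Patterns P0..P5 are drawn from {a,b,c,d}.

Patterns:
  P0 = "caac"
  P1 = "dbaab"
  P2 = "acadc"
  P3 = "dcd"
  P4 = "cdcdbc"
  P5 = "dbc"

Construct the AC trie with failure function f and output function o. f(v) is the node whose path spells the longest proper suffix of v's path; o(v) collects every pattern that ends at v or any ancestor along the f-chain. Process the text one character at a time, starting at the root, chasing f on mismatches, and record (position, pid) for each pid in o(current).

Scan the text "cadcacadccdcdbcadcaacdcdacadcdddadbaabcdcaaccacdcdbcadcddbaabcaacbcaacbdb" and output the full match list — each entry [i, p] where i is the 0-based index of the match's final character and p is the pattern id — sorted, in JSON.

Construct AC machine:
Trie nodes:
  0='ε' goto a→10 c→1 d→5
  1='c' goto a→2 d→17
  2='ca' goto a→3
  3='caa' goto c→4
  4='caac' goto ·  [P0 ends]
  5='d' goto b→6 c→15
  6='db' goto a→7 c→22
  7='dba' goto a→8
  8='dbaa' goto b→9
  9='dbaab' goto ·  [P1 ends]
  10='a' goto c→11
  11='ac' goto a→12
  12='aca' goto d→13
  13='acad' goto c→14
  14='acadc' goto ·  [P2 ends]
  15='dc' goto d→16
  16='dcd' goto ·  [P3 ends]
  17='cd' goto c→18
  18='cdc' goto d→19
  19='cdcd' goto b→20
  20='cdcdb' goto c→21
  21='cdcdbc' goto ·  [P4 ends]
  22='dbc' goto ·  [P5 ends]

BFS fail/out derivation:
  n1('c'): parent n0 fail=0; on 'c' 0 → fail=0;  out ∅∪∅=∅
  n5('d'): parent n0 fail=0; on 'd' 0 → fail=0;  out ∅∪∅=∅
  n10('a'): parent n0 fail=0; on 'a' 0 → fail=0;  out ∅∪∅=∅
  n2('ca'): parent n1 fail=0; on 'a' 0 → fail=10;  out ∅∪∅=∅
  n6('db'): parent n5 fail=0; on 'b' 0 → fail=0;  out ∅∪∅=∅
  n11('ac'): parent n10 fail=0; on 'c' 0 → fail=1;  out ∅∪∅=∅
  n15('dc'): parent n5 fail=0; on 'c' 0 → fail=1;  out ∅∪∅=∅
  n17('cd'): parent n1 fail=0; on 'd' 0 → fail=5;  out ∅∪∅=∅
  n3('caa'): parent n2 fail=10; on 'a' 10→0 → fail=10;  out ∅∪∅=∅
  n7('dba'): parent n6 fail=0; on 'a' 0 → fail=10;  out ∅∪∅=∅
  n12('aca'): parent n11 fail=1; on 'a' 1 → fail=2;  out ∅∪∅=∅
  n16('dcd'): parent n15 fail=1; on 'd' 1 → fail=17;  out {3}∪∅={3}
  n18('cdc'): parent n17 fail=5; on 'c' 5 → fail=15;  out ∅∪∅=∅
  n22('dbc'): parent n6 fail=0; on 'c' 0 → fail=1;  out {5}∪∅={5}
  n4('caac'): parent n3 fail=10; on 'c' 10 → fail=11;  out {0}∪∅={0}
  n8('dbaa'): parent n7 fail=10; on 'a' 10→0 → fail=10;  out ∅∪∅=∅
  n13('acad'): parent n12 fail=2; on 'd' 2→10→0 → fail=5;  out ∅∪∅=∅
  n19('cdcd'): parent n18 fail=15; on 'd' 15 → fail=16;  out ∅∪{3}={3}
  n9('dbaab'): parent n8 fail=10; on 'b' 10→0 → fail=0;  out {1}∪∅={1}
  n14('acadc'): parent n13 fail=5; on 'c' 5 → fail=15;  out {2}∪∅={2}
  n20('cdcdb'): parent n19 fail=16; on 'b' 16→17→5 → fail=6;  out ∅∪∅=∅
  n21('cdcdbc'): parent n20 fail=6; on 'c' 6 → fail=22;  out {4}∪{5}={4,5}

Scan:
i=0 'c': node 0→1
i=1 'a': node 1→2
i=2 'd': node 2→5 (fail-walked)
i=3 'c': node 5→15
i=4 'a': node 15→2 (fail-walked)
i=5 'c': node 2→11 (fail-walked)
i=6 'a': node 11→12
i=7 'd': node 12→13
i=8 'c': node 13→14  emit P2@[4:8]
i=9 'c': node 14→1 (fail-walked)
i=10 'd': node 1→17
i=11 'c': node 17→18
i=12 'd': node 18→19  emit P3@[10:12]
i=13 'b': node 19→20
i=14 'c': node 20→21  emit P4@[9:14],P5@[12:14]
i=15 'a': node 21→2 (fail-walked)
i=16 'd': node 2→5 (fail-walked)
i=17 'c': node 5→15
i=18 'a': node 15→2 (fail-walked)
i=19 'a': node 2→3
i=20 'c': node 3→4  emit P0@[17:20]
i=21 'd': node 4→17 (fail-walked)
i=22 'c': node 17→18
i=23 'd': node 18→19  emit P3@[21:23]
i=24 'a': node 19→10 (fail-walked)
i=25 'c': node 10→11
i=26 'a': node 11→12
i=27 'd': node 12→13
i=28 'c': node 13→14  emit P2@[24:28]
i=29 'd': node 14→16 (fail-walked)  emit P3@[27:29]
i=30 'd': node 16→5 (fail-walked)
i=31 'd': node 5→5 (fail-walked)
i=32 'a': node 5→10 (fail-walked)
i=33 'd': node 10→5 (fail-walked)
i=34 'b': node 5→6
i=35 'a': node 6→7
i=36 'a': node 7→8
i=37 'b': node 8→9  emit P1@[33:37]
i=38 'c': node 9→1 (fail-walked)
i=39 'd': node 1→17
i=40 'c': node 17→18
i=41 'a': node 18→2 (fail-walked)
i=42 'a': node 2→3
i=43 'c': node 3→4  emit P0@[40:43]
i=44 'c': node 4→1 (fail-walked)
i=45 'a': node 1→2
i=46 'c': node 2→11 (fail-walked)
i=47 'd': node 11→17 (fail-walked)
i=48 'c': node 17→18
i=49 'd': node 18→19  emit P3@[47:49]
i=50 'b': node 19→20
i=51 'c': node 20→21  emit P4@[46:51],P5@[49:51]
i=52 'a': node 21→2 (fail-walked)
i=53 'd': node 2→5 (fail-walked)
i=54 'c': node 5→15
i=55 'd': node 15→16  emit P3@[53:55]
i=56 'd': node 16→5 (fail-walked)
i=57 'b': node 5→6
i=58 'a': node 6→7
i=59 'a': node 7→8
i=60 'b': node 8→9  emit P1@[56:60]
i=61 'c': node 9→1 (fail-walked)
i=62 'a': node 1→2
i=63 'a': node 2→3
i=64 'c': node 3→4  emit P0@[61:64]
i=65 'b': node 4→0 (fail-walked)
i=66 'c': node 0→1
i=67 'a': node 1→2
i=68 'a': node 2→3
i=69 'c': node 3→4  emit P0@[66:69]
i=70 'b': node 4→0 (fail-walked)
i=71 'd': node 0→5
i=72 'b': node 5→6

Matches: [[8,2],[12,3],[14,4],[14,5],[20,0],[23,3],[28,2],[29,3],[37,1],[43,0],[49,3],[51,4],[51,5],[55,3],[60,1],[64,0],[69,0]]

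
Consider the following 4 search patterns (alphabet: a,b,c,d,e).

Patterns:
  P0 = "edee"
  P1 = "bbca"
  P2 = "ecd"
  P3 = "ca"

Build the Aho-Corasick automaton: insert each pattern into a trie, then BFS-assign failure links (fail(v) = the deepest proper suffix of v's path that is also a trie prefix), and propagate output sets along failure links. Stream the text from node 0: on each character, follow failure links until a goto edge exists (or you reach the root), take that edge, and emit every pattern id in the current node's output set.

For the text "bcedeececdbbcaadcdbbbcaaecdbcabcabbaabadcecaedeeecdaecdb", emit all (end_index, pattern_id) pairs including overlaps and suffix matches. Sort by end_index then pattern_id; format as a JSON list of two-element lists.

Build:
Trie nodes:
  0='ε' goto b→5 c→11 e→1
  1='e' goto c→9 d→2
  2='ed' goto e→3
  3='ede' goto e→4
  4='edee' goto ·  ←P0
  5='b' goto b→6
  6='bb' goto c→7
  7='bbc' goto a→8
  8='bbca' goto ·  ←P1
  9='ec' goto d→10
  10='ecd' goto ·  ←P2
  11='c' goto a→12
  12='ca' goto ·  ←P3

BFS fail/out derivation:
  fail(1) 'e': from fail(0)=0 chase 'e': 0 ⇒ 0;  out=∅∪out(0)=∅
  fail(5) 'b': from fail(0)=0 chase 'b': 0 ⇒ 0;  out=∅∪out(0)=∅
  fail(11) 'c': from fail(0)=0 chase 'c': 0 ⇒ 0;  out=∅∪out(0)=∅
  fail(2) 'ed': from fail(1)=0 chase 'd': 0 ⇒ 0;  out=∅∪out(0)=∅
  fail(6) 'bb': from fail(5)=0 chase 'b': 0 ⇒ 5;  out=∅∪out(5)=∅
  fail(9) 'ec': from fail(1)=0 chase 'c': 0 ⇒ 11;  out=∅∪out(11)=∅
  fail(12) 'ca': from fail(11)=0 chase 'a': 0 ⇒ 0;  out={3}∪out(0)={3}
  fail(3) 'ede': from fail(2)=0 chase 'e': 0 ⇒ 1;  out=∅∪out(1)=∅
  fail(7) 'bbc': from fail(6)=5 chase 'c': 5→0 ⇒ 11;  out=∅∪out(11)=∅
  fail(10) 'ecd': from fail(9)=11 chase 'd': 11→0 ⇒ 0;  out={2}∪out(0)={2}
  fail(4) 'edee': from fail(3)=1 chase 'e': 1→0 ⇒ 1;  out={0}∪out(1)={0}
  fail(8) 'bbca': from fail(7)=11 chase 'a': 11 ⇒ 12;  out={1}∪out(12)={1,3}

Run:
pos 0 'b': at 5
pos 1 'c': at 11 ·f
pos 2 'e': at 1 ·f
pos 3 'd': at 2
pos 4 'e': at 3
pos 5 'e': at 4  → match P0@[2:5]
pos 6 'c': at 9 ·f
pos 7 'e': at 1 ·f
pos 8 'c': at 9
pos 9 'd': at 10  → match P2@[7:9]
pos 10 'b': at 5 ·f
pos 11 'b': at 6
pos 12 'c': at 7
pos 13 'a': at 8  → match P1@[10:13],P3@[12:13]
pos 14 'a': at 0 ·f
pos 15 'd': at 0
pos 16 'c': at 11
pos 17 'd': at 0 ·f
pos 18 'b': at 5
pos 19 'b': at 6
pos 20 'b': at 6 ·f
pos 21 'c': at 7
pos 22 'a': at 8  → match P1@[19:22],P3@[21:22]
pos 23 'a': at 0 ·f
pos 24 'e': at 1
pos 25 'c': at 9
pos 26 'd': at 10  → match P2@[24:26]
pos 27 'b': at 5 ·f
pos 28 'c': at 11 ·f
pos 29 'a': at 12  → match P3@[28:29]
pos 30 'b': at 5 ·f
pos 31 'c': at 11 ·f
pos 32 'a': at 12  → match P3@[31:32]
pos 33 'b': at 5 ·f
pos 34 'b': at 6
pos 35 'a': at 0 ·f
pos 36 'a': at 0
pos 37 'b': at 5
pos 38 'a': at 0 ·f
pos 39 'd': at 0
pos 40 'c': at 11
pos 41 'e': at 1 ·f
pos 42 'c': at 9
pos 43 'a': at 12 ·f  → match P3@[42:43]
pos 44 'e': at 1 ·f
pos 45 'd': at 2
pos 46 'e': at 3
pos 47 'e': at 4  → match P0@[44:47]
pos 48 'e': at 1 ·f
pos 49 'c': at 9
pos 50 'd': at 10  → match P2@[48:50]
pos 51 'a': at 0 ·f
pos 52 'e': at 1
pos 53 'c': at 9
pos 54 'd': at 10  → match P2@[52:54]
pos 55 'b': at 5 ·f

All matches (sorted): [[5,0],[9,2],[13,1],[13,3],[22,1],[22,3],[26,2],[29,3],[32,3],[43,3],[47,0],[50,2],[54,2]]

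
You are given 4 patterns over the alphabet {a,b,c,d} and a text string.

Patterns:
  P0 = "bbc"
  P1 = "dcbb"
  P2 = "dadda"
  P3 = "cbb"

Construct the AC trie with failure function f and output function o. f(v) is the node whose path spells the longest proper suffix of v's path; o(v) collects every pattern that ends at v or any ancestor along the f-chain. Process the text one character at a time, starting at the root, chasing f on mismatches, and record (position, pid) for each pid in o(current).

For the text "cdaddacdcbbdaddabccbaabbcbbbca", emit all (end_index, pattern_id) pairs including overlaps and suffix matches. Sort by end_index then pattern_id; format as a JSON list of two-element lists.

Build automaton:
Trie (insert patterns):
  n0 'ε': b→1 c→12 d→4
  n1 'b': b→2
  n2 'bb': c→3
  n3 'bbc': ·  ←P0
  n4 'd': a→8 c→5
  n5 'dc': b→6
  n6 'dcb': b→7
  n7 'dcbb': ·  ←P1
  n8 'da': d→9
  n9 'dad': d→10
  n10 'dadd': a→11
  n11 'dadda': ·  ←P2
  n12 'c': b→13
  n13 'cb': b→14
  n14 'cbb': ·  ←P3

BFS fail/out derivation:
  fail(1) 'b': from fail(0)=0 chase 'b': 0 ⇒ 0;  out=∅∪out(0)=∅
  fail(4) 'd': from fail(0)=0 chase 'd': 0 ⇒ 0;  out=∅∪out(0)=∅
  fail(12) 'c': from fail(0)=0 chase 'c': 0 ⇒ 0;  out=∅∪out(0)=∅
  fail(2) 'bb': from fail(1)=0 chase 'b': 0 ⇒ 1;  out=∅∪out(1)=∅
  fail(5) 'dc': from fail(4)=0 chase 'c': 0 ⇒ 12;  out=∅∪out(12)=∅
  fail(8) 'da': from fail(4)=0 chase 'a': 0 ⇒ 0;  out=∅∪out(0)=∅
  fail(13) 'cb': from fail(12)=0 chase 'b': 0 ⇒ 1;  out=∅∪out(1)=∅
  fail(3) 'bbc': from fail(2)=1 chase 'c': 1→0 ⇒ 12;  out={0}∪out(12)={0}
  fail(6) 'dcb': from fail(5)=12 chase 'b': 12 ⇒ 13;  out=∅∪out(13)=∅
  fail(9) 'dad': from fail(8)=0 chase 'd': 0 ⇒ 4;  out=∅∪out(4)=∅
  fail(14) 'cbb': from fail(13)=1 chase 'b': 1 ⇒ 2;  out={3}∪out(2)={3}
  fail(7) 'dcbb': from fail(6)=13 chase 'b': 13 ⇒ 14;  out={1}∪out(14)={1,3}
  fail(10) 'dadd': from fail(9)=4 chase 'd': 4→0 ⇒ 4;  out=∅∪out(4)=∅
  fail(11) 'dadda': from fail(10)=4 chase 'a': 4 ⇒ 8;  out={2}∪out(8)={2}

Run:
pos 0 'c': at 12
pos 1 'd': at 4 (fail-walked)
pos 2 'a': at 8
pos 3 'd': at 9
pos 4 'd': at 10
pos 5 'a': at 11  emit P2@[1:5]
pos 6 'c': at 12 (fail-walked)
pos 7 'd': at 4 (fail-walked)
pos 8 'c': at 5
pos 9 'b': at 6
pos 10 'b': at 7  emit P1@[7:10],P3@[8:10]
pos 11 'd': at 4 (fail-walked)
pos 12 'a': at 8
pos 13 'd': at 9
pos 14 'd': at 10
pos 15 'a': at 11  emit P2@[11:15]
pos 16 'b': at 1 (fail-walked)
pos 17 'c': at 12 (fail-walked)
pos 18 'c': at 12 (fail-walked)
pos 19 'b': at 13
pos 20 'a': at 0 (fail-walked)
pos 21 'a': at 0
pos 22 'b': at 1
pos 23 'b': at 2
pos 24 'c': at 3  emit P0@[22:24]
pos 25 'b': at 13 (fail-walked)
pos 26 'b': at 14  emit P3@[24:26]
pos 27 'b': at 2 (fail-walked)
pos 28 'c': at 3  emit P0@[26:28]
pos 29 'a': at 0 (fail-walked)

Result: [[5,2],[10,1],[10,3],[15,2],[24,0],[26,3],[28,0]]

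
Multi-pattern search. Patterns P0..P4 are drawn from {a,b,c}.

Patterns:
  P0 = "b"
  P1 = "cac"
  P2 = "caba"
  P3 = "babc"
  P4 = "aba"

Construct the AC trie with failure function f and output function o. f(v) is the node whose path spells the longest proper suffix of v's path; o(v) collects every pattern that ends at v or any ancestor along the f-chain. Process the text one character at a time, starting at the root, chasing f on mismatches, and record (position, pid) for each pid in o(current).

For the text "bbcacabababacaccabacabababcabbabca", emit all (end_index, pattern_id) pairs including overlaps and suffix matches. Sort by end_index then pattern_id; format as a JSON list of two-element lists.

Build:
Trie (insert patterns):
  n0 'ε': a→10 b→1 c→2
  n1 'b': a→7  ←P0
  n2 'c': a→3
  n3 'ca': b→5 c→4
  n4 'cac': ·  ←P1
  n5 'cab': a→6
  n6 'caba': ·  ←P2
  n7 'ba': b→8
  n8 'bab': c→9
  n9 'babc': ·  ←P3
  n10 'a': b→11
  n11 'ab': a→12
  n12 'aba': ·  ←P4

BFS fail/out derivation:
  fail(1) 'b': from fail(0)=0 chase 'b': 0 ⇒ 0;  out={0}∪out(0)={0}
  fail(2) 'c': from fail(0)=0 chase 'c': 0 ⇒ 0;  out=∅∪out(0)=∅
  fail(10) 'a': from fail(0)=0 chase 'a': 0 ⇒ 0;  out=∅∪out(0)=∅
  fail(3) 'ca': from fail(2)=0 chase 'a': 0 ⇒ 10;  out=∅∪out(10)=∅
  fail(7) 'ba': from fail(1)=0 chase 'a': 0 ⇒ 10;  out=∅∪out(10)=∅
  fail(11) 'ab': from fail(10)=0 chase 'b': 0 ⇒ 1;  out=∅∪out(1)={0}
  fail(4) 'cac': from fail(3)=10 chase 'c': 10→0 ⇒ 2;  out={1}∪out(2)={1}
  fail(5) 'cab': from fail(3)=10 chase 'b': 10 ⇒ 11;  out=∅∪out(11)={0}
  fail(8) 'bab': from fail(7)=10 chase 'b': 10 ⇒ 11;  out=∅∪out(11)={0}
  fail(12) 'aba': from fail(11)=1 chase 'a': 1 ⇒ 7;  out={4}∪out(7)={4}
  fail(6) 'caba': from fail(5)=11 chase 'a': 11 ⇒ 12;  out={2}∪out(12)={2,4}
  fail(9) 'babc': from fail(8)=11 chase 'c': 11→1→0 ⇒ 2;  out={3}∪out(2)={3}

Scan:
pos 0 'b': at 1  emit P0@[0:0]
pos 1 'b': at 1 (fail-walked)  emit P0@[1:1]
pos 2 'c': at 2 (fail-walked)
pos 3 'a': at 3
pos 4 'c': at 4  emit P1@[2:4]
pos 5 'a': at 3 (fail-walked)
pos 6 'b': at 5  emit P0@[6:6]
pos 7 'a': at 6  emit P2@[4:7],P4@[5:7]
pos 8 'b': at 8 (fail-walked)  emit P0@[8:8]
pos 9 'a': at 12 (fail-walked)  emit P4@[7:9]
pos 10 'b': at 8 (fail-walked)  emit P0@[10:10]
pos 11 'a': at 12 (fail-walked)  emit P4@[9:11]
pos 12 'c': at 2 (fail-walked)
pos 13 'a': at 3
pos 14 'c': at 4  emit P1@[12:14]
pos 15 'c': at 2 (fail-walked)
pos 16 'a': at 3
pos 17 'b': at 5  emit P0@[17:17]
pos 18 'a': at 6  emit P2@[15:18],P4@[16:18]
pos 19 'c': at 2 (fail-walked)
pos 20 'a': at 3
pos 21 'b': at 5  emit P0@[21:21]
pos 22 'a': at 6  emit P2@[19:22],P4@[20:22]
pos 23 'b': at 8 (fail-walked)  emit P0@[23:23]
pos 24 'a': at 12 (fail-walked)  emit P4@[22:24]
pos 25 'b': at 8 (fail-walked)  emit P0@[25:25]
pos 26 'c': at 9  emit P3@[23:26]
pos 27 'a': at 3 (fail-walked)
pos 28 'b': at 5  emit P0@[28:28]
pos 29 'b': at 1 (fail-walked)  emit P0@[29:29]
pos 30 'a': at 7
pos 31 'b': at 8  emit P0@[31:31]
pos 32 'c': at 9  emit P3@[29:32]
pos 33 'a': at 3 (fail-walked)

Matches: [[0,0],[1,0],[4,1],[6,0],[7,2],[7,4],[8,0],[9,4],[10,0],[11,4],[14,1],[17,0],[18,2],[18,4],[21,0],[22,2],[22,4],[23,0],[24,4],[25,0],[26,3],[28,0],[29,0],[31,0],[32,3]]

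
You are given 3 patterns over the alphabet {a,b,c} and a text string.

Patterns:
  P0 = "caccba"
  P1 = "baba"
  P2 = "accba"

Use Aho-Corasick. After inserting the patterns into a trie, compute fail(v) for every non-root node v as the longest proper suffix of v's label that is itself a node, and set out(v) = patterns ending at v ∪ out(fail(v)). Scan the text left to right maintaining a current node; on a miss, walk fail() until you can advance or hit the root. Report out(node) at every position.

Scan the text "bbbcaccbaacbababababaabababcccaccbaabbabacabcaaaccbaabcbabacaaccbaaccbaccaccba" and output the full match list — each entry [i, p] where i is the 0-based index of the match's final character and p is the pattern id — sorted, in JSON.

Build automaton:
Trie nodes:
  0='ε' goto a→11 b→7 c→1
  1='c' goto a→2
  2='ca' goto c→3
  3='cac' goto c→4
  4='cacc' goto b→5
  5='caccb' goto a→6
  6='caccba' goto ·  [P0 ends]
  7='b' goto a→8
  8='ba' goto b→9
  9='bab' goto a→10
  10='baba' goto ·  [P1 ends]
  11='a' goto c→12
  12='ac' goto c→13
  13='acc' goto b→14
  14='accb' goto a→15
  15='accba' goto ·  [P2 ends]

BFS fail/out derivation:
  n1('c'): parent n0 fail=0; on 'c' 0 → fail=0;  out ∅∪∅=∅
  n7('b'): parent n0 fail=0; on 'b' 0 → fail=0;  out ∅∪∅=∅
  n11('a'): parent n0 fail=0; on 'a' 0 → fail=0;  out ∅∪∅=∅
  n2('ca'): parent n1 fail=0; on 'a' 0 → fail=11;  out ∅∪∅=∅
  n8('ba'): parent n7 fail=0; on 'a' 0 → fail=11;  out ∅∪∅=∅
  n12('ac'): parent n11 fail=0; on 'c' 0 → fail=1;  out ∅∪∅=∅
  n3('cac'): parent n2 fail=11; on 'c' 11 → fail=12;  out ∅∪∅=∅
  n9('bab'): parent n8 fail=11; on 'b' 11→0 → fail=7;  out ∅∪∅=∅
  n13('acc'): parent n12 fail=1; on 'c' 1→0 → fail=1;  out ∅∪∅=∅
  n4('cacc'): parent n3 fail=12; on 'c' 12 → fail=13;  out ∅∪∅=∅
  n10('baba'): parent n9 fail=7; on 'a' 7 → fail=8;  out {1}∪∅={1}
  n14('accb'): parent n13 fail=1; on 'b' 1→0 → fail=7;  out ∅∪∅=∅
  n5('caccb'): parent n4 fail=13; on 'b' 13 → fail=14;  out ∅∪∅=∅
  n15('accba'): parent n14 fail=7; on 'a' 7 → fail=8;  out {2}∪∅={2}
  n6('caccba'): parent n5 fail=14; on 'a' 14 → fail=15;  out {0}∪{2}={0,2}

Scan:
[0] read 'b'  n0⇒n7
[1] read 'b'  n7⇒n7 (via fail)
[2] read 'b'  n7⇒n7 (via fail)
[3] read 'c'  n7⇒n1 (via fail)
[4] read 'a'  n1⇒n2
[5] read 'c'  n2⇒n3
[6] read 'c'  n3⇒n4
[7] read 'b'  n4⇒n5
[8] read 'a'  n5⇒n6  → match P0@[3:8],P2@[4:8]
[9] read 'a'  n6⇒n11 (via fail)
[10] read 'c'  n11⇒n12
[11] read 'b'  n12⇒n7 (via fail)
[12] read 'a'  n7⇒n8
[13] read 'b'  n8⇒n9
[14] read 'a'  n9⇒n10  → match P1@[11:14]
[15] read 'b'  n10⇒n9 (via fail)
[16] read 'a'  n9⇒n10  → match P1@[13:16]
[17] read 'b'  n10⇒n9 (via fail)
[18] read 'a'  n9⇒n10  → match P1@[15:18]
[19] read 'b'  n10⇒n9 (via fail)
[20] read 'a'  n9⇒n10  → match P1@[17:20]
[21] read 'a'  n10⇒n11 (via fail)
[22] read 'b'  n11⇒n7 (via fail)
[23] read 'a'  n7⇒n8
[24] read 'b'  n8⇒n9
[25] read 'a'  n9⇒n10  → match P1@[22:25]
[26] read 'b'  n10⇒n9 (via fail)
[27] read 'c'  n9⇒n1 (via fail)
[28] read 'c'  n1⇒n1 (via fail)
[29] read 'c'  n1⇒n1 (via fail)
[30] read 'a'  n1⇒n2
[31] read 'c'  n2⇒n3
[32] read 'c'  n3⇒n4
[33] read 'b'  n4⇒n5
[34] read 'a'  n5⇒n6  → match P0@[29:34],P2@[30:34]
[35] read 'a'  n6⇒n11 (via fail)
[36] read 'b'  n11⇒n7 (via fail)
[37] read 'b'  n7⇒n7 (via fail)
[38] read 'a'  n7⇒n8
[39] read 'b'  n8⇒n9
[40] read 'a'  n9⇒n10  → match P1@[37:40]
[41] read 'c'  n10⇒n12 (via fail)
[42] read 'a'  n12⇒n2 (via fail)
[43] read 'b'  n2⇒n7 (via fail)
[44] read 'c'  n7⇒n1 (via fail)
[45] read 'a'  n1⇒n2
[46] read 'a'  n2⇒n11 (via fail)
[47] read 'a'  n11⇒n11 (via fail)
[48] read 'c'  n11⇒n12
[49] read 'c'  n12⇒n13
[50] read 'b'  n13⇒n14
[51] read 'a'  n14⇒n15  → match P2@[47:51]
[52] read 'a'  n15⇒n11 (via fail)
[53] read 'b'  n11⇒n7 (via fail)
[54] read 'c'  n7⇒n1 (via fail)
[55] read 'b'  n1⇒n7 (via fail)
[56] read 'a'  n7⇒n8
[57] read 'b'  n8⇒n9
[58] read 'a'  n9⇒n10  → match P1@[55:58]
[59] read 'c'  n10⇒n12 (via fail)
[60] read 'a'  n12⇒n2 (via fail)
[61] read 'a'  n2⇒n11 (via fail)
[62] read 'c'  n11⇒n12
[63] read 'c'  n12⇒n13
[64] read 'b'  n13⇒n14
[65] read 'a'  n14⇒n15  → match P2@[61:65]
[66] read 'a'  n15⇒n11 (via fail)
[67] read 'c'  n11⇒n12
[68] read 'c'  n12⇒n13
[69] read 'b'  n13⇒n14
[70] read 'a'  n14⇒n15  → match P2@[66:70]
[71] read 'c'  n15⇒n12 (via fail)
[72] read 'c'  n12⇒n13
[73] read 'a'  n13⇒n2 (via fail)
[74] read 'c'  n2⇒n3
[75] read 'c'  n3⇒n4
[76] read 'b'  n4⇒n5
[77] read 'a'  n5⇒n6  → match P0@[72:77],P2@[73:77]

All matches (sorted): [[8,0],[8,2],[14,1],[16,1],[18,1],[20,1],[25,1],[34,0],[34,2],[40,1],[51,2],[58,1],[65,2],[70,2],[77,0],[77,2]]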